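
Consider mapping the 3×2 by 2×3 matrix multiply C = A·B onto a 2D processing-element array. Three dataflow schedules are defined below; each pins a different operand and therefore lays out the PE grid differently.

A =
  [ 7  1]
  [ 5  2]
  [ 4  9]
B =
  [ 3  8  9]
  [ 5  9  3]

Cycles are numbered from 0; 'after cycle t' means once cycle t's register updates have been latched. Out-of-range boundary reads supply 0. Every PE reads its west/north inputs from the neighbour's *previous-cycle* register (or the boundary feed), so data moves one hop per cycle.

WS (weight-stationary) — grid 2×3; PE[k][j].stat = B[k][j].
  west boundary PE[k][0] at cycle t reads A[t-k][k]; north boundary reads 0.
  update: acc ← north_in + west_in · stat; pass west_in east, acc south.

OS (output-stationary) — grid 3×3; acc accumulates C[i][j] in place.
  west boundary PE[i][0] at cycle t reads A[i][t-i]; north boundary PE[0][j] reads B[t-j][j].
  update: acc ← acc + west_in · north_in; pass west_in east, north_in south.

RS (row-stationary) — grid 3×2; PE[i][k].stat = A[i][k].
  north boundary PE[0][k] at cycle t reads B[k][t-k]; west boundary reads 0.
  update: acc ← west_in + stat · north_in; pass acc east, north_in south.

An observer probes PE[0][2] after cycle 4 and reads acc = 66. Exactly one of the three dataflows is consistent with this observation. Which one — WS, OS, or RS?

dataflow = OS

Under WS (2×3), PE[0][2]:
  0: (0,2).acc=0  regs=<0,0>
  1: (0,2).acc=0  regs=<0,0>
  2: (0,2).acc=63  regs=<7,63>
  3: (0,2).acc=45  regs=<5,45>
  4: (0,2).acc=36  regs=<4,36>
Under OS (3×3), PE[0][2]:
  0: (0,2).acc=0  regs=<0,0>
  1: (0,2).acc=0  regs=<0,0>
  2: (0,2).acc=63  regs=<7,9>
  3: (0,2).acc=66  regs=<1,3>
  4: (0,2).acc=66  regs=<0,0>
— RS: 3×2 array has no PE[0][2].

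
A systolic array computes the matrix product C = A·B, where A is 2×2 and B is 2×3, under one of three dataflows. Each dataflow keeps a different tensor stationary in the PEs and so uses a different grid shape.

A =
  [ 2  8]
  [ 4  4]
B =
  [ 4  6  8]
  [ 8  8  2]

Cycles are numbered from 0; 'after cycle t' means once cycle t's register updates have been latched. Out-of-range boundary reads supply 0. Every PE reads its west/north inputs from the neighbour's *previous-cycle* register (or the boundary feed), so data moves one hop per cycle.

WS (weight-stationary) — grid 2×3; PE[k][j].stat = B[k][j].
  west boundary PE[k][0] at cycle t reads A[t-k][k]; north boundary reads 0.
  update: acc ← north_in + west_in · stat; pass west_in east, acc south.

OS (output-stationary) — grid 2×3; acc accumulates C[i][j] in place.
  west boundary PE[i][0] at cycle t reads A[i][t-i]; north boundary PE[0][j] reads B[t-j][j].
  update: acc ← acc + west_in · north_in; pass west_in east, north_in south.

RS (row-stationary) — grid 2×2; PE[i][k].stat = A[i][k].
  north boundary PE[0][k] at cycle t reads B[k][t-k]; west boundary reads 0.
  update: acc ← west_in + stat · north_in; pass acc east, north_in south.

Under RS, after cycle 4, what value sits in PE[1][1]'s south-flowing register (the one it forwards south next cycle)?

register = 2

Tracing RS — 2×2 array, target PE[1][1]:
  step 0 · PE0,1: acc=0; fwd→0 fwd↓0
  step 0 · PE1,0: acc=0; fwd→0 fwd↓0
  step 0 · PE1,1: acc=0; fwd→0 fwd↓0
  step 1 · PE0,1: acc=72; fwd→72 fwd↓8
  step 1 · PE1,0: acc=16; fwd→16 fwd↓4
  step 1 · PE1,1: acc=0; fwd→0 fwd↓0
  step 2 · PE0,1: acc=76; fwd→76 fwd↓8
  step 2 · PE1,0: acc=24; fwd→24 fwd↓6
  step 2 · PE1,1: acc=48; fwd→48 fwd↓8
  step 3 · PE0,1: acc=32; fwd→32 fwd↓2
  step 3 · PE1,0: acc=32; fwd→32 fwd↓8
  step 3 · PE1,1: acc=56; fwd→56 fwd↓8
  step 4 · PE0,1: acc=0; fwd→0 fwd↓0
  step 4 · PE1,0: acc=0; fwd→0 fwd↓0
  step 4 · PE1,1: acc=40; fwd→40 fwd↓2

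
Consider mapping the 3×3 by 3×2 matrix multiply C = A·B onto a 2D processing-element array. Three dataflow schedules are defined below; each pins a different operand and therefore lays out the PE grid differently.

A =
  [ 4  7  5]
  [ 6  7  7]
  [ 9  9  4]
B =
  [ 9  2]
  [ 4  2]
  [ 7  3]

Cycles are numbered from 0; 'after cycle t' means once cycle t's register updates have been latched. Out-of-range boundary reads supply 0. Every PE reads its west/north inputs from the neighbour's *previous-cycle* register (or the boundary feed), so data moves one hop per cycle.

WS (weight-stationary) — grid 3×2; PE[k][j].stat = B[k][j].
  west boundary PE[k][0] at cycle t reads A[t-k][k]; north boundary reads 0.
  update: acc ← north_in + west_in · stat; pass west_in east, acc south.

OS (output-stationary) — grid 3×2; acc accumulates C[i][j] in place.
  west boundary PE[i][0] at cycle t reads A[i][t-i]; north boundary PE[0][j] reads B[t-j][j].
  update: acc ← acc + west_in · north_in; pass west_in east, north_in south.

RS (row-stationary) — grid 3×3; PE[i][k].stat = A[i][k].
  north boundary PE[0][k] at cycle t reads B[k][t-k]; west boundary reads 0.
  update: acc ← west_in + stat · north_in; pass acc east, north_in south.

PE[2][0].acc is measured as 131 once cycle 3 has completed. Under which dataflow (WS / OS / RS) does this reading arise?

dataflow = WS

Under WS (3×2), PE[2][0]:
  t=0 PE[2][0]: acc=0 h=0 v=0
  t=1 PE[2][0]: acc=0 h=0 v=0
  t=2 PE[2][0]: acc=99 h=5 v=99
  t=3 PE[2][0]: acc=131 h=7 v=131
Under OS (3×2), PE[2][0]:
  t=0 PE[2][0]: acc=0 h=0 v=0
  t=1 PE[2][0]: acc=0 h=0 v=0
  t=2 PE[2][0]: acc=81 h=9 v=9
  t=3 PE[2][0]: acc=117 h=9 v=4
Under RS (3×3), PE[2][0]:
  t=0 PE[2][0]: acc=0 h=0 v=0
  t=1 PE[2][0]: acc=0 h=0 v=0
  t=2 PE[2][0]: acc=81 h=81 v=9
  t=3 PE[2][0]: acc=18 h=18 v=2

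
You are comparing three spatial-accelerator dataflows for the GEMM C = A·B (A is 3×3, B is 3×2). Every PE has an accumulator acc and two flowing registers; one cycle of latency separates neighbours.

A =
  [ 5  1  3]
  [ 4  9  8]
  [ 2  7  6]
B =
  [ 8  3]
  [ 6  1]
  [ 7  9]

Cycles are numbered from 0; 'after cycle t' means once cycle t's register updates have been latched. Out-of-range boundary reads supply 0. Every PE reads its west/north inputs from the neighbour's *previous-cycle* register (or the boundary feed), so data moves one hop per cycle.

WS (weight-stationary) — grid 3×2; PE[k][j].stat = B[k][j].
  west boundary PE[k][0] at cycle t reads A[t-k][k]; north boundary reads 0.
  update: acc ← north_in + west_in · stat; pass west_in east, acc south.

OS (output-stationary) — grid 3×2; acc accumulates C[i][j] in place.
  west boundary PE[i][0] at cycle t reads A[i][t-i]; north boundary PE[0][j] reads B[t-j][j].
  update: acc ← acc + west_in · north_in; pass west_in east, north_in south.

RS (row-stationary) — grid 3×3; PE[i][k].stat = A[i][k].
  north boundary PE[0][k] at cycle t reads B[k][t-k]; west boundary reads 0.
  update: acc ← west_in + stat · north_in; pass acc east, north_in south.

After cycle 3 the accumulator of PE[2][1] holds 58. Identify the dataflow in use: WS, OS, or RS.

— WS: 3×2; PE[2][1] trace:
  cycle 0: PE[2][1] → acc 0, east 0, south 0
  cycle 1: PE[2][1] → acc 0, east 0, south 0
  cycle 2: PE[2][1] → acc 0, east 0, south 0
  cycle 3: PE[2][1] → acc 43, east 3, south 43
— OS: 3×2; PE[2][1] trace:
  cycle 0: PE[2][1] → acc 0, east 0, south 0
  cycle 1: PE[2][1] → acc 0, east 0, south 0
  cycle 2: PE[2][1] → acc 0, east 0, south 0
  cycle 3: PE[2][1] → acc 6, east 2, south 3
— RS: 3×3; PE[2][1] trace:
  cycle 0: PE[2][1] → acc 0, east 0, south 0
  cycle 1: PE[2][1] → acc 0, east 0, south 0
  cycle 2: PE[2][1] → acc 0, east 0, south 0
  cycle 3: PE[2][1] → acc 58, east 58, south 6

dataflow = RS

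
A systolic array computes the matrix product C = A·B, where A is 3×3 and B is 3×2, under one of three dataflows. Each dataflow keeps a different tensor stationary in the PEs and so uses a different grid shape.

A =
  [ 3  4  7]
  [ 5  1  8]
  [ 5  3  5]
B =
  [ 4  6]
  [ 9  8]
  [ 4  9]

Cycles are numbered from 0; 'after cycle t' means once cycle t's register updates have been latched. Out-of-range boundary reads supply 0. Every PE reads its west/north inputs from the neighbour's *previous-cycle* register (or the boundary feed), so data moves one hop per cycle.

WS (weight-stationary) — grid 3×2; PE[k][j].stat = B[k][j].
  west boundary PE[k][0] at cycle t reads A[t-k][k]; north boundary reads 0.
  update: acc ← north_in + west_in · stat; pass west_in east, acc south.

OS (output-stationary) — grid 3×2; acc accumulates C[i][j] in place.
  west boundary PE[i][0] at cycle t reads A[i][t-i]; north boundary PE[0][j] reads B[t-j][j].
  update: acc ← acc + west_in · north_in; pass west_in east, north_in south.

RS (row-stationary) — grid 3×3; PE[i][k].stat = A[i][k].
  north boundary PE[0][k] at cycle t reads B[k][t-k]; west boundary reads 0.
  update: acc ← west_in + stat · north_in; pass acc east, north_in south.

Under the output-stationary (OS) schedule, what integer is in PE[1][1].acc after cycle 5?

PE[1][1].acc = 110

OS (3×2). Following PE[1][1] plus its west/north inputs:
  after 0 — PE[0][1] acc=0, pass-E 0, pass-S 0
  after 0 — PE[1][0] acc=0, pass-E 0, pass-S 0
  after 0 — PE[1][1] acc=0, pass-E 0, pass-S 0
  after 1 — PE[0][1] acc=18, pass-E 3, pass-S 6
  after 1 — PE[1][0] acc=20, pass-E 5, pass-S 4
  after 1 — PE[1][1] acc=0, pass-E 0, pass-S 0
  after 2 — PE[0][1] acc=50, pass-E 4, pass-S 8
  after 2 — PE[1][0] acc=29, pass-E 1, pass-S 9
  after 2 — PE[1][1] acc=30, pass-E 5, pass-S 6
  after 3 — PE[0][1] acc=113, pass-E 7, pass-S 9
  after 3 — PE[1][0] acc=61, pass-E 8, pass-S 4
  after 3 — PE[1][1] acc=38, pass-E 1, pass-S 8
  after 4 — PE[0][1] acc=113, pass-E 0, pass-S 0
  after 4 — PE[1][0] acc=61, pass-E 0, pass-S 0
  after 4 — PE[1][1] acc=110, pass-E 8, pass-S 9
  after 5 — PE[0][1] acc=113, pass-E 0, pass-S 0
  after 5 — PE[1][0] acc=61, pass-E 0, pass-S 0
  after 5 — PE[1][1] acc=110, pass-E 0, pass-S 0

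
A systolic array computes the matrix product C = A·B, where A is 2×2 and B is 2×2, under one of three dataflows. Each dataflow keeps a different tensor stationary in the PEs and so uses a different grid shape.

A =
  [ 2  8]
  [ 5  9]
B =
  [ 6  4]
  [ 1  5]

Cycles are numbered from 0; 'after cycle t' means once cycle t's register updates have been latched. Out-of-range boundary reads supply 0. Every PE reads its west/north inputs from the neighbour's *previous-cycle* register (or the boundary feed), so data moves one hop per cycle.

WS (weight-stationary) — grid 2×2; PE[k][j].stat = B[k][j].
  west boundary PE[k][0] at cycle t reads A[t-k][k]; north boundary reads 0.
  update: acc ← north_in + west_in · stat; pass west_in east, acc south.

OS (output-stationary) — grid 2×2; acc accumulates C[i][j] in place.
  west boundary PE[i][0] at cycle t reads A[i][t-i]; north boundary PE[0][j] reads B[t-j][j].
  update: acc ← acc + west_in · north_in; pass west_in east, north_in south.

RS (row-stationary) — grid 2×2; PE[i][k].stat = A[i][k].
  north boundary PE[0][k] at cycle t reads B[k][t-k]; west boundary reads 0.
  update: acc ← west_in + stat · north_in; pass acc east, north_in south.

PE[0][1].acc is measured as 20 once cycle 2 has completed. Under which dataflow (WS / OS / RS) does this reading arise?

— WS: 2×2; PE[0][1] trace:
  t=0 PE[0][1]: acc=0 h=0 v=0
  t=1 PE[0][1]: acc=8 h=2 v=8
  t=2 PE[0][1]: acc=20 h=5 v=20
— OS: 2×2; PE[0][1] trace:
  t=0 PE[0][1]: acc=0 h=0 v=0
  t=1 PE[0][1]: acc=8 h=2 v=4
  t=2 PE[0][1]: acc=48 h=8 v=5
— RS: 2×2; PE[0][1] trace:
  t=0 PE[0][1]: acc=0 h=0 v=0
  t=1 PE[0][1]: acc=20 h=20 v=1
  t=2 PE[0][1]: acc=48 h=48 v=5

dataflow = WS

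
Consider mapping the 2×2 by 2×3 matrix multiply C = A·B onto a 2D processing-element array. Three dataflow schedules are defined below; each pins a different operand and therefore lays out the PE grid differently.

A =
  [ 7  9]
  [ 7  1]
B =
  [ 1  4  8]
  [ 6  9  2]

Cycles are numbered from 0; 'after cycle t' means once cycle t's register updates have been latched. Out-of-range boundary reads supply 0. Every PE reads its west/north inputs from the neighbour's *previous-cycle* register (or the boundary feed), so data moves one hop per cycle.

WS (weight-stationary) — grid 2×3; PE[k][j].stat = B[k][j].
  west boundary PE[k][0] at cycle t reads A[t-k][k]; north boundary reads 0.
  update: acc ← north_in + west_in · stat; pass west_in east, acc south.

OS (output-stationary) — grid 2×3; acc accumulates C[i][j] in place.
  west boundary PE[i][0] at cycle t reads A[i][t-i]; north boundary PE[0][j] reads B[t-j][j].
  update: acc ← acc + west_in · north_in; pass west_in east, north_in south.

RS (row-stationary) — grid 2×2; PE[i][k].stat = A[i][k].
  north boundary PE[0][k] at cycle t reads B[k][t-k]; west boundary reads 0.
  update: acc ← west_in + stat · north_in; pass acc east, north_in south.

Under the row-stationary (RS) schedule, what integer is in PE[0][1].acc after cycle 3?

RS on a 2×2 grid — tracing PE[0][1] and its feeders:
  [0] (0,0) acc=7 (h:7 v:1)
  [0] (0,1) acc=0 (h:0 v:0)
  [1] (0,0) acc=28 (h:28 v:4)
  [1] (0,1) acc=61 (h:61 v:6)
  [2] (0,0) acc=56 (h:56 v:8)
  [2] (0,1) acc=109 (h:109 v:9)
  [3] (0,0) acc=0 (h:0 v:0)
  [3] (0,1) acc=74 (h:74 v:2)

PE[0][1].acc = 74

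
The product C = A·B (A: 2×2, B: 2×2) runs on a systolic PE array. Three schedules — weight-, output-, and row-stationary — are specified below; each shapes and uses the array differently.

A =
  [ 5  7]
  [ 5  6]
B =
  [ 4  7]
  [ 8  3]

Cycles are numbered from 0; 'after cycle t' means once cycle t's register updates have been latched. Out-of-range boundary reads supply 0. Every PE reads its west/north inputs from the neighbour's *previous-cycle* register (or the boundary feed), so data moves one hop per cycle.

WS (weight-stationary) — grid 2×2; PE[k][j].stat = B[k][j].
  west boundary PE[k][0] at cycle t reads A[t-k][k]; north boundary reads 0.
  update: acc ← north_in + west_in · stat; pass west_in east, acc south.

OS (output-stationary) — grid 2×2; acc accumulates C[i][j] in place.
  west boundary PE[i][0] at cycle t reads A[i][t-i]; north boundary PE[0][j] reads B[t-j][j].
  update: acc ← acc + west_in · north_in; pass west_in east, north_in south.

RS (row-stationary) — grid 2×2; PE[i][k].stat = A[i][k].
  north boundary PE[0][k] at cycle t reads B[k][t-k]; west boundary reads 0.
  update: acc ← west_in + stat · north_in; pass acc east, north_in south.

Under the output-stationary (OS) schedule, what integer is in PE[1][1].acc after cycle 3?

PE[1][1].acc = 53

OS 2×2: PE[1][1] cycle-by-cycle (with neighbour feeds):
  [0] (0,1) acc=0 (h:0 v:0)
  [0] (1,0) acc=0 (h:0 v:0)
  [0] (1,1) acc=0 (h:0 v:0)
  [1] (0,1) acc=35 (h:5 v:7)
  [1] (1,0) acc=20 (h:5 v:4)
  [1] (1,1) acc=0 (h:0 v:0)
  [2] (0,1) acc=56 (h:7 v:3)
  [2] (1,0) acc=68 (h:6 v:8)
  [2] (1,1) acc=35 (h:5 v:7)
  [3] (0,1) acc=56 (h:0 v:0)
  [3] (1,0) acc=68 (h:0 v:0)
  [3] (1,1) acc=53 (h:6 v:3)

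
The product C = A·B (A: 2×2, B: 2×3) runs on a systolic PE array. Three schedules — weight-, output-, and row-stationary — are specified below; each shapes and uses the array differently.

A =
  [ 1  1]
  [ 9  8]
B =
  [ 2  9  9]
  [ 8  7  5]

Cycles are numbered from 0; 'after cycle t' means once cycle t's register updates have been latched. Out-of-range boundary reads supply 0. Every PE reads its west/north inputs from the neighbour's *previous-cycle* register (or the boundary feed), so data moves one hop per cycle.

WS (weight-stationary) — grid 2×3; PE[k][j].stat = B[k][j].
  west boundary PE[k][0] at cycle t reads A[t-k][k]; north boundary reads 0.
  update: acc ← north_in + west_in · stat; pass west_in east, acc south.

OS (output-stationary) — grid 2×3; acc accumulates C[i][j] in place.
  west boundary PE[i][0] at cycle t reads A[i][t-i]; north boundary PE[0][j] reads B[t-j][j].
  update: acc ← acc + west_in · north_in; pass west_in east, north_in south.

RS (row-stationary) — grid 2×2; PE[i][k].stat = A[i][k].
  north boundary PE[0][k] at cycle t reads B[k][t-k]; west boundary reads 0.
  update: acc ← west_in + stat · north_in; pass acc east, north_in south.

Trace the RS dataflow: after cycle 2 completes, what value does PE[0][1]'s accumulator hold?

PE[0][1].acc = 16

RS (2×2). Following PE[0][1] plus its west/north inputs:
  c0 r0c0: 2 / 2 / 2
  c0 r0c1: 0 / 0 / 0
  c1 r0c0: 9 / 9 / 9
  c1 r0c1: 10 / 10 / 8
  c2 r0c0: 9 / 9 / 9
  c2 r0c1: 16 / 16 / 7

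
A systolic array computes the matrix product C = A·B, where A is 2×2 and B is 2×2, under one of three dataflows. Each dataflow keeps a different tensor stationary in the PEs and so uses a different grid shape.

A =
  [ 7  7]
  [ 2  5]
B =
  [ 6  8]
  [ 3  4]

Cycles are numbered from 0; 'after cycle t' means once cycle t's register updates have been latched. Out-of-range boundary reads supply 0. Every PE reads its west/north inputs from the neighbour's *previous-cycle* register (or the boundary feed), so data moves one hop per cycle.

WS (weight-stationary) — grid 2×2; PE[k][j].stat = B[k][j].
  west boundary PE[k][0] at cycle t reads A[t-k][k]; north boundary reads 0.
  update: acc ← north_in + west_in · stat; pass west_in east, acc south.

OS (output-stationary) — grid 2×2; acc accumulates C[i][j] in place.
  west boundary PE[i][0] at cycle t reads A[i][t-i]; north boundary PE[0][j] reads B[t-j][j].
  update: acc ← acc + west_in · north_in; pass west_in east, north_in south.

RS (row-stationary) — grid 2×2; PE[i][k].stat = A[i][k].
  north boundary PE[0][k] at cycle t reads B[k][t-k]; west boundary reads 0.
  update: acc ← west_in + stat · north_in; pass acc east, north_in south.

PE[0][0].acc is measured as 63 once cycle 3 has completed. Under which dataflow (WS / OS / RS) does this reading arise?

dataflow = OS

— WS: 2×2; PE[0][0] trace:
  [0] (0,0) acc=42 (h:7 v:42)
  [1] (0,0) acc=12 (h:2 v:12)
  [2] (0,0) acc=0 (h:0 v:0)
  [3] (0,0) acc=0 (h:0 v:0)
— OS: 2×2; PE[0][0] trace:
  [0] (0,0) acc=42 (h:7 v:6)
  [1] (0,0) acc=63 (h:7 v:3)
  [2] (0,0) acc=63 (h:0 v:0)
  [3] (0,0) acc=63 (h:0 v:0)
— RS: 2×2; PE[0][0] trace:
  [0] (0,0) acc=42 (h:42 v:6)
  [1] (0,0) acc=56 (h:56 v:8)
  [2] (0,0) acc=0 (h:0 v:0)
  [3] (0,0) acc=0 (h:0 v:0)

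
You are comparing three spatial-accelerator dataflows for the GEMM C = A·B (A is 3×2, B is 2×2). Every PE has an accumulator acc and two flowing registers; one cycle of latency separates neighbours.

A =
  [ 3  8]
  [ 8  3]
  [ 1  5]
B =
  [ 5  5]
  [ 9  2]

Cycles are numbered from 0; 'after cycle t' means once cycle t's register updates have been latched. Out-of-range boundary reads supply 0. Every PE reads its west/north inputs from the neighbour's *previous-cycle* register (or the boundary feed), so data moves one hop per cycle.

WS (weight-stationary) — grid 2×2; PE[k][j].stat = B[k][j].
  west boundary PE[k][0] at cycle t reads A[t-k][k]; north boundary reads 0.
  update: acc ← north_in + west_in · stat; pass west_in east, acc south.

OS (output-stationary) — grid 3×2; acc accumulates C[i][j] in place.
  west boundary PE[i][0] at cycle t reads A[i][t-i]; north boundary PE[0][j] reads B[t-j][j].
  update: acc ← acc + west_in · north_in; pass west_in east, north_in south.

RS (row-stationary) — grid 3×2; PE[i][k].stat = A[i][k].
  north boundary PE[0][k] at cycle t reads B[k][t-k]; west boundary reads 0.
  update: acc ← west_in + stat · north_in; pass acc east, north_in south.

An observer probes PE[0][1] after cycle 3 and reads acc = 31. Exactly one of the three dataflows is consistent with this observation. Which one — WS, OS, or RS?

dataflow = OS

— WS: 2×2; PE[0][1] trace:
  c0 r0c1: 0 / 0 / 0
  c1 r0c1: 15 / 3 / 15
  c2 r0c1: 40 / 8 / 40
  c3 r0c1: 5 / 1 / 5
— OS: 3×2; PE[0][1] trace:
  c0 r0c1: 0 / 0 / 0
  c1 r0c1: 15 / 3 / 5
  c2 r0c1: 31 / 8 / 2
  c3 r0c1: 31 / 0 / 0
— RS: 3×2; PE[0][1] trace:
  c0 r0c1: 0 / 0 / 0
  c1 r0c1: 87 / 87 / 9
  c2 r0c1: 31 / 31 / 2
  c3 r0c1: 0 / 0 / 0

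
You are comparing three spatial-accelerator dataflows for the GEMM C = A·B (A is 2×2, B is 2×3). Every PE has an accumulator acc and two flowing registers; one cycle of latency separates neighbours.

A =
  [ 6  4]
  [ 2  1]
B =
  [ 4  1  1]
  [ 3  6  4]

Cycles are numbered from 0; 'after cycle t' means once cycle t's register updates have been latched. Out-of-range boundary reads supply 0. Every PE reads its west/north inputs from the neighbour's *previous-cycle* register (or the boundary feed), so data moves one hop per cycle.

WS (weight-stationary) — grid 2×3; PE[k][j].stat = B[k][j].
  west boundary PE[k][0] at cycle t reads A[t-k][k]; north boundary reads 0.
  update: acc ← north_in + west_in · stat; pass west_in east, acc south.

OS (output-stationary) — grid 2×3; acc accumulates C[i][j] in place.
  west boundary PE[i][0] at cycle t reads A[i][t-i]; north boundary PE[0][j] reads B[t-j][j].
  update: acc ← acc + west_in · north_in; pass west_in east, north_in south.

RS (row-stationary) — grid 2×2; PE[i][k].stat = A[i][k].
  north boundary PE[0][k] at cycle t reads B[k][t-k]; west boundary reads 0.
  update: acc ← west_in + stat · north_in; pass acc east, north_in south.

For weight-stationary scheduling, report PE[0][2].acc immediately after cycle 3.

WS (2×3). Following PE[0][2] plus its west/north inputs:
  t=0 PE[0][1]: acc=0 h=0 v=0
  t=0 PE[0][2]: acc=0 h=0 v=0
  t=1 PE[0][1]: acc=6 h=6 v=6
  t=1 PE[0][2]: acc=0 h=0 v=0
  t=2 PE[0][1]: acc=2 h=2 v=2
  t=2 PE[0][2]: acc=6 h=6 v=6
  t=3 PE[0][1]: acc=0 h=0 v=0
  t=3 PE[0][2]: acc=2 h=2 v=2

PE[0][2].acc = 2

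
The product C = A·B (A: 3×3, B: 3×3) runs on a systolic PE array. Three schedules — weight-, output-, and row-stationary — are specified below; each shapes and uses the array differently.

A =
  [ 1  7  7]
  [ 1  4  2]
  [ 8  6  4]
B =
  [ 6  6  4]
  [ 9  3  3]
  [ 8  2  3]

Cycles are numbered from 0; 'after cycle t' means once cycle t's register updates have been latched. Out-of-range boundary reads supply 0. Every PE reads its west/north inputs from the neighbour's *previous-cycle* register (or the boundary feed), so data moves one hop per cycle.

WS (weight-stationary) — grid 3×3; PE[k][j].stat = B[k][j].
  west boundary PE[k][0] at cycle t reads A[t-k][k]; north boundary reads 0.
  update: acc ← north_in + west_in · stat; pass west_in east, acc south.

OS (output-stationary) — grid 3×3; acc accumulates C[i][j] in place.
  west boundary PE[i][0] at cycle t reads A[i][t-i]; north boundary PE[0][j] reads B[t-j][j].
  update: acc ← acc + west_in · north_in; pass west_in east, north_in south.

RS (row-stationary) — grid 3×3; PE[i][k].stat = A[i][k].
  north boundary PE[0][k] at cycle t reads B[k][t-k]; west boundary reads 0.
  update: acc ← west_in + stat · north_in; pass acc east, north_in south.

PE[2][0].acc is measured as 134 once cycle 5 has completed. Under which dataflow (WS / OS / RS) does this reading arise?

— WS: 3×3; PE[2][0] trace:
  [0] (2,0) acc=0 (h:0 v:0)
  [1] (2,0) acc=0 (h:0 v:0)
  [2] (2,0) acc=125 (h:7 v:125)
  [3] (2,0) acc=58 (h:2 v:58)
  [4] (2,0) acc=134 (h:4 v:134)
  [5] (2,0) acc=0 (h:0 v:0)
— OS: 3×3; PE[2][0] trace:
  [0] (2,0) acc=0 (h:0 v:0)
  [1] (2,0) acc=0 (h:0 v:0)
  [2] (2,0) acc=48 (h:8 v:6)
  [3] (2,0) acc=102 (h:6 v:9)
  [4] (2,0) acc=134 (h:4 v:8)
  [5] (2,0) acc=134 (h:0 v:0)
— RS: 3×3; PE[2][0] trace:
  [0] (2,0) acc=0 (h:0 v:0)
  [1] (2,0) acc=0 (h:0 v:0)
  [2] (2,0) acc=48 (h:48 v:6)
  [3] (2,0) acc=48 (h:48 v:6)
  [4] (2,0) acc=32 (h:32 v:4)
  [5] (2,0) acc=0 (h:0 v:0)

dataflow = OS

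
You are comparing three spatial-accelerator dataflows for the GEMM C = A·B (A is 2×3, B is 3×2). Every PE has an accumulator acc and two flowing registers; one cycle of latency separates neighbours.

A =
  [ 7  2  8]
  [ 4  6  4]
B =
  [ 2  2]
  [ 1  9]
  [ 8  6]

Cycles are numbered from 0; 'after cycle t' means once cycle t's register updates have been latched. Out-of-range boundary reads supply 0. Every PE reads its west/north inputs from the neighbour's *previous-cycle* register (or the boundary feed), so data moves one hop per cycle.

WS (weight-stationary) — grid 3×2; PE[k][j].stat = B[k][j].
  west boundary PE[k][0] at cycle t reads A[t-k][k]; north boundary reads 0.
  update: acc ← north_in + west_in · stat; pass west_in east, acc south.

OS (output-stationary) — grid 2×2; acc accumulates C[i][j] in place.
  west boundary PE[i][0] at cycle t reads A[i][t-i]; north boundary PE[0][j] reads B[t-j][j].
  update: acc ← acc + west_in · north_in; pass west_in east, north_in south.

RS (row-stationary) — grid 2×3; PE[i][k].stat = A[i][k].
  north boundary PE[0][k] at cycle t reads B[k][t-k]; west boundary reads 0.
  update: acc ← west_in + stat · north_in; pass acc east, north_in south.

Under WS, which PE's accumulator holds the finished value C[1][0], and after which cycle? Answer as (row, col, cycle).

(row, col, cycle) = (2, 0, 3)

WS: C[1][0] accumulates in PE[2][0]:
  [0] (2,0) acc=0 (h:0 v:0)
  [1] (2,0) acc=0 (h:0 v:0)
  [2] (2,0) acc=80 (h:8 v:80)
  [3] (2,0) acc=46 (h:4 v:46)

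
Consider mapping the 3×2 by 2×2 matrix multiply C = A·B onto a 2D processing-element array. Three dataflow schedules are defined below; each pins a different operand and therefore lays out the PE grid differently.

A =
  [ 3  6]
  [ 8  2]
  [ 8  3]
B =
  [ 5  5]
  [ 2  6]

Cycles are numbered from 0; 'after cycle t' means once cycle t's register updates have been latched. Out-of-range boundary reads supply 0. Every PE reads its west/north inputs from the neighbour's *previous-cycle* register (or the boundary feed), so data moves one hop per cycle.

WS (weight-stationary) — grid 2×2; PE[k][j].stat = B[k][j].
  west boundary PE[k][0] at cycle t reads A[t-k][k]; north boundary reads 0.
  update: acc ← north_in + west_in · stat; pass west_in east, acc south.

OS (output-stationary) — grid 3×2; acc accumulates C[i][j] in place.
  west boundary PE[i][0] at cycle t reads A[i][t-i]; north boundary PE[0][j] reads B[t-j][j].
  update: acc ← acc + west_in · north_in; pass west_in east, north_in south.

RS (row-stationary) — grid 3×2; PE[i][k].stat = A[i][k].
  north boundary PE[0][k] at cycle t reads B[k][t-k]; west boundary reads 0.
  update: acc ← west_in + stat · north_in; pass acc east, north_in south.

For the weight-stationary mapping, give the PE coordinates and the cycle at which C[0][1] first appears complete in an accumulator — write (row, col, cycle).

WS: C[0][1] accumulates in PE[1][1]:
  after 0 — PE[1][1] acc=0, pass-E 0, pass-S 0
  after 1 — PE[1][1] acc=0, pass-E 0, pass-S 0
  after 2 — PE[1][1] acc=51, pass-E 6, pass-S 51

(row, col, cycle) = (1, 1, 2)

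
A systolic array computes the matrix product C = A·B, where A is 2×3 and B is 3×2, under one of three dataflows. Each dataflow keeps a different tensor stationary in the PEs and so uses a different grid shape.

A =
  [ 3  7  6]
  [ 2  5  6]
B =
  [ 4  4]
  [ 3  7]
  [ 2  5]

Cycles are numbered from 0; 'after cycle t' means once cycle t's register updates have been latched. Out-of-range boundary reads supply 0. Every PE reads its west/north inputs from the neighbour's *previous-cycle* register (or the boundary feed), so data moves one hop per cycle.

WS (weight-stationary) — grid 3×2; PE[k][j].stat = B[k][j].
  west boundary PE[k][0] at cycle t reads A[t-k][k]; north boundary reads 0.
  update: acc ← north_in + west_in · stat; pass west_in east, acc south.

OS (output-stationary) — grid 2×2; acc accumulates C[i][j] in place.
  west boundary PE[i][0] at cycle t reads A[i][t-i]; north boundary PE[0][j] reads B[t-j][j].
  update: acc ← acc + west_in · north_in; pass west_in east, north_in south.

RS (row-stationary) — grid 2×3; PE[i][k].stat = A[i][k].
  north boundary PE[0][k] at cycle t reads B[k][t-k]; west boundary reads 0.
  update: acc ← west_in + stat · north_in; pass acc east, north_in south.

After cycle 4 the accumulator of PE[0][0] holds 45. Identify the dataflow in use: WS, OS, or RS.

dataflow = OS

WS (3×2 grid), PE[0][0]:
  cycle 0: PE[0][0] → acc 12, east 3, south 12
  cycle 1: PE[0][0] → acc 8, east 2, south 8
  cycle 2: PE[0][0] → acc 0, east 0, south 0
  cycle 3: PE[0][0] → acc 0, east 0, south 0
  cycle 4: PE[0][0] → acc 0, east 0, south 0
OS (2×2 grid), PE[0][0]:
  cycle 0: PE[0][0] → acc 12, east 3, south 4
  cycle 1: PE[0][0] → acc 33, east 7, south 3
  cycle 2: PE[0][0] → acc 45, east 6, south 2
  cycle 3: PE[0][0] → acc 45, east 0, south 0
  cycle 4: PE[0][0] → acc 45, east 0, south 0
RS (2×3 grid), PE[0][0]:
  cycle 0: PE[0][0] → acc 12, east 12, south 4
  cycle 1: PE[0][0] → acc 12, east 12, south 4
  cycle 2: PE[0][0] → acc 0, east 0, south 0
  cycle 3: PE[0][0] → acc 0, east 0, south 0
  cycle 4: PE[0][0] → acc 0, east 0, south 0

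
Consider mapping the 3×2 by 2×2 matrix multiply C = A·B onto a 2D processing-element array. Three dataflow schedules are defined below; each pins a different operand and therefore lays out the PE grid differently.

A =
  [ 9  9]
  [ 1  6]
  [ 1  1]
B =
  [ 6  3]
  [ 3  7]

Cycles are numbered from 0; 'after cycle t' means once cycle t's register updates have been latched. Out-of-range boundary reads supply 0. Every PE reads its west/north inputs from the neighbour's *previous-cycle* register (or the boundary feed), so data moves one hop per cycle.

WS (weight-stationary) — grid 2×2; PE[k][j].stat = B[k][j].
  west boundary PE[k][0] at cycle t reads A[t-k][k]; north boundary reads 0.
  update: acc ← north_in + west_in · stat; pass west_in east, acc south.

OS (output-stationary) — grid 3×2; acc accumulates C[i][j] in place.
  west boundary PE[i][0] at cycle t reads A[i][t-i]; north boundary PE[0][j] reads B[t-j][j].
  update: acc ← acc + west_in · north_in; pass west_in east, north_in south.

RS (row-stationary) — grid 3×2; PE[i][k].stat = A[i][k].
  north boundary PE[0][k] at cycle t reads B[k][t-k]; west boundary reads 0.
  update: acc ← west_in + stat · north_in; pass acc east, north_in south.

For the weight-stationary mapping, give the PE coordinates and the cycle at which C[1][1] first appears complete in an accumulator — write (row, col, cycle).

Under WS, C[1][1] lands at PE[1][1]:
  step 0 · PE1,1: acc=0; fwd→0 fwd↓0
  step 1 · PE1,1: acc=0; fwd→0 fwd↓0
  step 2 · PE1,1: acc=90; fwd→9 fwd↓90
  step 3 · PE1,1: acc=45; fwd→6 fwd↓45

(row, col, cycle) = (1, 1, 3)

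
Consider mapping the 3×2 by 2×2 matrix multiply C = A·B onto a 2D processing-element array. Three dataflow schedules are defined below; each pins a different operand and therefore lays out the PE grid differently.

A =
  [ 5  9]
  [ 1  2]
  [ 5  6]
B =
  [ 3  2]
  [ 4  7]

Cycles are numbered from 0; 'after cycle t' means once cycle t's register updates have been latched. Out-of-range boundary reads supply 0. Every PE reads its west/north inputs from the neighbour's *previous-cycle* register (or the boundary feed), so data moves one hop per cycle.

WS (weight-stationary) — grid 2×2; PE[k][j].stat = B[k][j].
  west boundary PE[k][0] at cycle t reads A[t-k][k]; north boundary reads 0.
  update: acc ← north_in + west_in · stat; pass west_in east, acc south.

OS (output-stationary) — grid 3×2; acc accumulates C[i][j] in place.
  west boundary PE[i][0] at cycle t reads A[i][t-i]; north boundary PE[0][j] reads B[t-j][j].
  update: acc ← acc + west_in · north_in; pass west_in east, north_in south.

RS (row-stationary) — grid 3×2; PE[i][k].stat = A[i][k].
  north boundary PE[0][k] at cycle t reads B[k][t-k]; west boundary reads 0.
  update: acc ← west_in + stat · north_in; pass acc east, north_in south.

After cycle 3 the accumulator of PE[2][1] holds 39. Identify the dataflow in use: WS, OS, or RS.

WS: PE[2][1] is outside its 2×2 grid.
OS [3×2] PE[2][1] across cycles:
  after 0 — PE[2][1] acc=0, pass-E 0, pass-S 0
  after 1 — PE[2][1] acc=0, pass-E 0, pass-S 0
  after 2 — PE[2][1] acc=0, pass-E 0, pass-S 0
  after 3 — PE[2][1] acc=10, pass-E 5, pass-S 2
RS [3×2] PE[2][1] across cycles:
  after 0 — PE[2][1] acc=0, pass-E 0, pass-S 0
  after 1 — PE[2][1] acc=0, pass-E 0, pass-S 0
  after 2 — PE[2][1] acc=0, pass-E 0, pass-S 0
  after 3 — PE[2][1] acc=39, pass-E 39, pass-S 4

dataflow = RS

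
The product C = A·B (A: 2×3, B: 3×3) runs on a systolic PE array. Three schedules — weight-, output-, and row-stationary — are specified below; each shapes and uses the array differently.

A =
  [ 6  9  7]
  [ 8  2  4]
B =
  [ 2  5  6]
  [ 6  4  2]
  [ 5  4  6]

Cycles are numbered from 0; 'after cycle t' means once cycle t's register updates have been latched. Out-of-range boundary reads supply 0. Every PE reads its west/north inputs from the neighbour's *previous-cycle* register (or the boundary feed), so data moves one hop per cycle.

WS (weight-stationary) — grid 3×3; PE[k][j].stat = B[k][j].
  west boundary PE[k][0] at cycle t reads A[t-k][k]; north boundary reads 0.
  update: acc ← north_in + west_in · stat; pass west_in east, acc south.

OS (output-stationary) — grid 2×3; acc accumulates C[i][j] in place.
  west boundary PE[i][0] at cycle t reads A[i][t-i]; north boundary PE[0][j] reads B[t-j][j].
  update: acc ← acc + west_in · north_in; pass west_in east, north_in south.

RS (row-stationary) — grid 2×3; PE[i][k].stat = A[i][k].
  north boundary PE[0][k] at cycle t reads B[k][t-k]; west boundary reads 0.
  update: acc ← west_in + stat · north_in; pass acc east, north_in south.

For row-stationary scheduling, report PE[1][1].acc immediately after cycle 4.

RS (2×3). Following PE[1][1] plus its west/north inputs:
  @0  [0,1]  acc 0  |  →0  ↓0
  @0  [1,0]  acc 0  |  →0  ↓0
  @0  [1,1]  acc 0  |  →0  ↓0
  @1  [0,1]  acc 66  |  →66  ↓6
  @1  [1,0]  acc 16  |  →16  ↓2
  @1  [1,1]  acc 0  |  →0  ↓0
  @2  [0,1]  acc 66  |  →66  ↓4
  @2  [1,0]  acc 40  |  →40  ↓5
  @2  [1,1]  acc 28  |  →28  ↓6
  @3  [0,1]  acc 54  |  →54  ↓2
  @3  [1,0]  acc 48  |  →48  ↓6
  @3  [1,1]  acc 48  |  →48  ↓4
  @4  [0,1]  acc 0  |  →0  ↓0
  @4  [1,0]  acc 0  |  →0  ↓0
  @4  [1,1]  acc 52  |  →52  ↓2

PE[1][1].acc = 52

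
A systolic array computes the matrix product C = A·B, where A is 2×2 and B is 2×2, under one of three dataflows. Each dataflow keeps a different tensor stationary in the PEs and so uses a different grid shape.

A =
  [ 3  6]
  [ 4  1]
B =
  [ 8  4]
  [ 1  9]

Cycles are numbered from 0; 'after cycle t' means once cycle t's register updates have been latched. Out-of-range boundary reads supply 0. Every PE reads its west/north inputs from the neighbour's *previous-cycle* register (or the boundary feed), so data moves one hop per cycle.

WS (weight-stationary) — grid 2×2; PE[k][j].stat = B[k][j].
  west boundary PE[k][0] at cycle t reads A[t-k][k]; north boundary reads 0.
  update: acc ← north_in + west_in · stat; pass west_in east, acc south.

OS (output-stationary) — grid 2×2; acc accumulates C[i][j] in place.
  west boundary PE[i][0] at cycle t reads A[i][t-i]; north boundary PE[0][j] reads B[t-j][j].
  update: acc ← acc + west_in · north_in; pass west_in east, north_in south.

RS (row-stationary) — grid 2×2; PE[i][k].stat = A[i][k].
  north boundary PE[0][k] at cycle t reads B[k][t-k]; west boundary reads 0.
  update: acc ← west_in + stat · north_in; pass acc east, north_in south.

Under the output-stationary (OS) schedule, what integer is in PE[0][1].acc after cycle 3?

Tracing OS — 2×2 array, target PE[0][1]:
  cycle 0: PE[0][0] → acc 24, east 3, south 8
  cycle 0: PE[0][1] → acc 0, east 0, south 0
  cycle 1: PE[0][0] → acc 30, east 6, south 1
  cycle 1: PE[0][1] → acc 12, east 3, south 4
  cycle 2: PE[0][0] → acc 30, east 0, south 0
  cycle 2: PE[0][1] → acc 66, east 6, south 9
  cycle 3: PE[0][0] → acc 30, east 0, south 0
  cycle 3: PE[0][1] → acc 66, east 0, south 0

PE[0][1].acc = 66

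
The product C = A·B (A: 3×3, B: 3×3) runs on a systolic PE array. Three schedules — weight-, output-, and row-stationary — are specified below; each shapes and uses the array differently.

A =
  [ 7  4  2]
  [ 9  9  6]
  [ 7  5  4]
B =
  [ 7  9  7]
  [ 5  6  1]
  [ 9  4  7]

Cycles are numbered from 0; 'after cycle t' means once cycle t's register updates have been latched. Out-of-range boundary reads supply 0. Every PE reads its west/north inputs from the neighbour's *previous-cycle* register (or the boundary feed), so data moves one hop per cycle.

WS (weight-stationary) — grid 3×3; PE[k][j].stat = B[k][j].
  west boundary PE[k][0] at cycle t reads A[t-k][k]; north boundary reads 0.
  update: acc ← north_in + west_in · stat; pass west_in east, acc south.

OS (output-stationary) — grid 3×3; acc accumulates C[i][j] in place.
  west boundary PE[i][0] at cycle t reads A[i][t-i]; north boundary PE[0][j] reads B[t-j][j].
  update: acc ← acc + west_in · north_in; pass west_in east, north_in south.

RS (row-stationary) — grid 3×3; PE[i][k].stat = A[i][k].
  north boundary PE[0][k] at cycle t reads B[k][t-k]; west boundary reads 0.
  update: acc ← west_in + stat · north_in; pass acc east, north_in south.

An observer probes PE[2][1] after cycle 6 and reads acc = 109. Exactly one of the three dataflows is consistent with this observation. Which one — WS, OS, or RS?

dataflow = OS

WS (3×3 grid), PE[2][1]:
  t=0 PE[2][1]: acc=0 h=0 v=0
  t=1 PE[2][1]: acc=0 h=0 v=0
  t=2 PE[2][1]: acc=0 h=0 v=0
  t=3 PE[2][1]: acc=95 h=2 v=95
  t=4 PE[2][1]: acc=159 h=6 v=159
  t=5 PE[2][1]: acc=109 h=4 v=109
  t=6 PE[2][1]: acc=0 h=0 v=0
OS (3×3 grid), PE[2][1]:
  t=0 PE[2][1]: acc=0 h=0 v=0
  t=1 PE[2][1]: acc=0 h=0 v=0
  t=2 PE[2][1]: acc=0 h=0 v=0
  t=3 PE[2][1]: acc=63 h=7 v=9
  t=4 PE[2][1]: acc=93 h=5 v=6
  t=5 PE[2][1]: acc=109 h=4 v=4
  t=6 PE[2][1]: acc=109 h=0 v=0
RS (3×3 grid), PE[2][1]:
  t=0 PE[2][1]: acc=0 h=0 v=0
  t=1 PE[2][1]: acc=0 h=0 v=0
  t=2 PE[2][1]: acc=0 h=0 v=0
  t=3 PE[2][1]: acc=74 h=74 v=5
  t=4 PE[2][1]: acc=93 h=93 v=6
  t=5 PE[2][1]: acc=54 h=54 v=1
  t=6 PE[2][1]: acc=0 h=0 v=0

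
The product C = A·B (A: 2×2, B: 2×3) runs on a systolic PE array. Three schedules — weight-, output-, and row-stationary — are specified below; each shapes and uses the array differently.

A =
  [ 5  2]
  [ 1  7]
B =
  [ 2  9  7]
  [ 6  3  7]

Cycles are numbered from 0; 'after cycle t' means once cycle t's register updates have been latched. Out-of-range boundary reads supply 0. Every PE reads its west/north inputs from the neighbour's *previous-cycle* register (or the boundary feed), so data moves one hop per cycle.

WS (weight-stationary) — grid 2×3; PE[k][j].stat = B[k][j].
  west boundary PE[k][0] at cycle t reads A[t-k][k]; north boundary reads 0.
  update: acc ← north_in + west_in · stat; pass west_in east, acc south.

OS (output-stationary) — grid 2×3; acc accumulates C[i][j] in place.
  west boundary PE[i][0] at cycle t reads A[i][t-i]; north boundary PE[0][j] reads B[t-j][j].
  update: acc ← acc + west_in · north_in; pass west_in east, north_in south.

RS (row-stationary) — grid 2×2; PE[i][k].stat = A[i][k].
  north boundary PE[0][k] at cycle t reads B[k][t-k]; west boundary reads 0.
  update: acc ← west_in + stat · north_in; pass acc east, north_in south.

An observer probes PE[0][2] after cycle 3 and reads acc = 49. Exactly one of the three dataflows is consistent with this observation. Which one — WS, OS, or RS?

dataflow = OS

— WS: 2×3; PE[0][2] trace:
  [0] (0,2) acc=0 (h:0 v:0)
  [1] (0,2) acc=0 (h:0 v:0)
  [2] (0,2) acc=35 (h:5 v:35)
  [3] (0,2) acc=7 (h:1 v:7)
— OS: 2×3; PE[0][2] trace:
  [0] (0,2) acc=0 (h:0 v:0)
  [1] (0,2) acc=0 (h:0 v:0)
  [2] (0,2) acc=35 (h:5 v:7)
  [3] (0,2) acc=49 (h:2 v:7)
— RS: 2×2 array has no PE[0][2].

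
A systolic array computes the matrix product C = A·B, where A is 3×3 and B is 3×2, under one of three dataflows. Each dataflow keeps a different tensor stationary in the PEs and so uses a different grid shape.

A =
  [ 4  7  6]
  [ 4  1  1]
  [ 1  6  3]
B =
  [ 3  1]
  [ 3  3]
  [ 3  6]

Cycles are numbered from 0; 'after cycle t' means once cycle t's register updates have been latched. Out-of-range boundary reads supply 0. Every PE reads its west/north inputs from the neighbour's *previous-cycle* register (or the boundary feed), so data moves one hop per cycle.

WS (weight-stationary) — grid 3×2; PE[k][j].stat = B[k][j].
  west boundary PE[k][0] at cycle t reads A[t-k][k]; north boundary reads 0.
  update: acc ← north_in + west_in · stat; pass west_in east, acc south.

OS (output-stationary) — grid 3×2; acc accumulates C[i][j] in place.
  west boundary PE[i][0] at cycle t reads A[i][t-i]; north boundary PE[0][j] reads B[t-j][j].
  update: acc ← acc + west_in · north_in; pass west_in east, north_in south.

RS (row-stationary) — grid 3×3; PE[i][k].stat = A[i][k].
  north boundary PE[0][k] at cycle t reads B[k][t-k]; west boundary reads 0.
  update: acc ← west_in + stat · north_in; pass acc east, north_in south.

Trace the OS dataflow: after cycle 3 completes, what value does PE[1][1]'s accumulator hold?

OS 3×2: PE[1][1] cycle-by-cycle (with neighbour feeds):
  after 0 — PE[0][1] acc=0, pass-E 0, pass-S 0
  after 0 — PE[1][0] acc=0, pass-E 0, pass-S 0
  after 0 — PE[1][1] acc=0, pass-E 0, pass-S 0
  after 1 — PE[0][1] acc=4, pass-E 4, pass-S 1
  after 1 — PE[1][0] acc=12, pass-E 4, pass-S 3
  after 1 — PE[1][1] acc=0, pass-E 0, pass-S 0
  after 2 — PE[0][1] acc=25, pass-E 7, pass-S 3
  after 2 — PE[1][0] acc=15, pass-E 1, pass-S 3
  after 2 — PE[1][1] acc=4, pass-E 4, pass-S 1
  after 3 — PE[0][1] acc=61, pass-E 6, pass-S 6
  after 3 — PE[1][0] acc=18, pass-E 1, pass-S 3
  after 3 — PE[1][1] acc=7, pass-E 1, pass-S 3

PE[1][1].acc = 7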